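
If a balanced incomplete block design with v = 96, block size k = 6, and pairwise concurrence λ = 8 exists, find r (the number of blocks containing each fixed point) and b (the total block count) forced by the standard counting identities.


Any 2-(v, k, λ) BIBD satisfies two necessary conditions:
  (i)  Each point sits in r blocks, and counting incidences through any fixed point gives r(k − 1) = λ(v − 1), so r = λ(v − 1)/(k − 1).
  (ii) Total incidences bk = vr, so b = vr/k.
Step 1: r = λ(v − 1)/(k − 1) = 8·(96 − 1)/(6 − 1) = 8·95/5 = 760/5 = 152.
Step 2: b = vr/k = 96·152/6 = 14592/6 = 2432.
Check integrality: r = 152 ∈ Z ✓, b = 2432 ∈ Z ✓.
(These identities are necessary conditions: they determine r and b for any design with these parameters, but do not by themselves prove that one exists.)

r = 152, b = 2432.


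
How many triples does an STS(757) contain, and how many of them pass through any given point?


An STS(v) is a 2-(v, 3, 1) BIBD: block size k = 3, λ = 1.
Replication: r(k − 1) = λ(v − 1) ⇒ r·2 = 757 − 1 = 756 ⇒ r = 378.
Block count: b = v(v − 1)/6 = 757·756/6 = 572292/6 = 95382.

r = 378, b = 95382.


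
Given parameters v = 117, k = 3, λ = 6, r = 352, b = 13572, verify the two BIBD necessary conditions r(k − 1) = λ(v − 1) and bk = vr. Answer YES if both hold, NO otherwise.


Condition (i): r(k − 1) = 352·2 = 704; λ(v − 1) = 6·116 = 696. Match? NO.
Condition (ii): bk = 13572·3 = 40716; vr = 117·352 = 41184. Match? NO.
Both conditions hold? NO.

NO


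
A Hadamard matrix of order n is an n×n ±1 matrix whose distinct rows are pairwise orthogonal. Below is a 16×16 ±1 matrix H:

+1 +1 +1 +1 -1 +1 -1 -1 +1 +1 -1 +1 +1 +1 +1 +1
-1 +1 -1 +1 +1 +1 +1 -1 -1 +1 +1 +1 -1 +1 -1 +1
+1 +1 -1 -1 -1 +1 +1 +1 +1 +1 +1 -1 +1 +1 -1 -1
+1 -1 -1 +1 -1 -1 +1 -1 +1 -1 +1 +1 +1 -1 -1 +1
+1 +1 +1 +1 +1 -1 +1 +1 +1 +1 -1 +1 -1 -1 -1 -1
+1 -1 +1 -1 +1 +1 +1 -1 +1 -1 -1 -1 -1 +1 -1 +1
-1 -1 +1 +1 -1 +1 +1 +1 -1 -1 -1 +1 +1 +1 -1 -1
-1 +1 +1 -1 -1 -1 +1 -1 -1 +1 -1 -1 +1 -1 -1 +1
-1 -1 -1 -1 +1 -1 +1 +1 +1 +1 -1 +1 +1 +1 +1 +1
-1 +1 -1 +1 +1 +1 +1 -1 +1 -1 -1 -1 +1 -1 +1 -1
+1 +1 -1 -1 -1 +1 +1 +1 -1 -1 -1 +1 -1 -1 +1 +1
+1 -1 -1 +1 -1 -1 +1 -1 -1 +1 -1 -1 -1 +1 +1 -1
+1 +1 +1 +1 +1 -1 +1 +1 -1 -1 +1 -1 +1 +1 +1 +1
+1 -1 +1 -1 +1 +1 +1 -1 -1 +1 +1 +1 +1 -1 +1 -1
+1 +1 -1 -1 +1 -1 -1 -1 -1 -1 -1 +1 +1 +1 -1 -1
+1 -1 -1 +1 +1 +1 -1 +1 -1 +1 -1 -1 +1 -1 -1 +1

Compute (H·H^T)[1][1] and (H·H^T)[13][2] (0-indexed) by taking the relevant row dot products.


Row 1 of H: [-1, 1, -1, 1, 1, 1, 1, -1, -1, 1, 1, 1, -1, 1, -1, 1].
Row 2 of H: [1, 1, -1, -1, -1, 1, 1, 1, 1, 1, 1, -1, 1, 1, -1, -1].
Row 13 of H: [1, -1, 1, -1, 1, 1, 1, -1, -1, 1, 1, 1, 1, -1, 1, -1].
(H·H^T)[1][1] = Σ_j H[1][j]·H[1][j] = (-1)² + (1)² + (-1)² + (1)² + (1)² + (1)² + (1)² + (-1)² + (-1)² + (1)² + (1)² + (1)² + (-1)² + (1)² + (-1)² + (1)² = 1 + 1 + 1 + 1 + 1 + 1 + 1 + 1 + 1 + 1 + 1 + 1 + 1 + 1 + 1 + 1 = 16.
(H·H^T)[13][2] = Σ_j H[13][j]·H[2][j] = (1)·(1) + (-1)·(1) + (1)·(-1) + (-1)·(-1) + (1)·(-1) + (1)·(1) + (1)·(1) + (-1)·(1) + (-1)·(1) + (1)·(1) + (1)·(1) + (1)·(-1) + (1)·(1) + (-1)·(1) + (1)·(-1) + (-1)·(-1) = 1 + -1 + -1 + 1 + -1 + 1 + 1 + -1 + -1 + 1 + 1 + -1 + 1 + -1 + -1 + 1 = 0.
So rows 13 and 2 are orthogonal; the diagonal entry equals n = 16.

(1,1) entry = 16; (13,2) entry = 0.


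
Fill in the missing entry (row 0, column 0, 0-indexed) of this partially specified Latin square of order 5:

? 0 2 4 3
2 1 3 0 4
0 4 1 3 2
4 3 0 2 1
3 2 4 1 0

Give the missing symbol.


Row 0 contains symbols [0, 2, 3, 4] — missing [1].
Column 0 contains symbols [0, 2, 3, 4] — missing [1].
The missing symbol must appear in both missing sets; intersection = [1].
Therefore the hidden value is 1.

Missing value = 1.


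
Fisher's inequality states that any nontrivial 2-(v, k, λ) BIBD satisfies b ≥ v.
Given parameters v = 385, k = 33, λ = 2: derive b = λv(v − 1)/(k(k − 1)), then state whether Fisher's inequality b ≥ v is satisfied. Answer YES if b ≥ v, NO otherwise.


r = λ(v − 1)/(k − 1) = 2·384/32 = 24.
b = vr/k = 385·24/33 = 280.
Fisher's inequality: b ≥ v ⇔ 280 ≥ 385? NO.

NO


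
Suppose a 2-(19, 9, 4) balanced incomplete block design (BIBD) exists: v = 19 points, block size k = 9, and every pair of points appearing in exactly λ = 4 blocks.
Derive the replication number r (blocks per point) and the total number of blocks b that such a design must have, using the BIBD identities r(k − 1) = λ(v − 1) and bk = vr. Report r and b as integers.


Any 2-(v, k, λ) BIBD satisfies two necessary conditions:
  (i)  Each point sits in r blocks, and counting incidences through any fixed point gives r(k − 1) = λ(v − 1), so r = λ(v − 1)/(k − 1).
  (ii) Total incidences bk = vr, so b = vr/k.
Step 1: r = λ(v − 1)/(k − 1) = 4·(19 − 1)/(9 − 1) = 4·18/8 = 72/8 = 9.
Step 2: b = vr/k = 19·9/9 = 171/9 = 19.
Check integrality: r = 9 ∈ Z ✓, b = 19 ∈ Z ✓.
(These identities are necessary conditions: they determine r and b for any design with these parameters, but do not by themselves prove that one exists.)

r = 9, b = 19.


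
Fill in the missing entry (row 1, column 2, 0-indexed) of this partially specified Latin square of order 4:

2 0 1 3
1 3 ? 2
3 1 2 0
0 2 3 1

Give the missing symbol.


Row 1 contains symbols [1, 2, 3] — missing [0].
Column 2 contains symbols [1, 2, 3] — missing [0].
The missing symbol must appear in both missing sets; intersection = [0].
Therefore the hidden value is 0.

Missing value = 0.


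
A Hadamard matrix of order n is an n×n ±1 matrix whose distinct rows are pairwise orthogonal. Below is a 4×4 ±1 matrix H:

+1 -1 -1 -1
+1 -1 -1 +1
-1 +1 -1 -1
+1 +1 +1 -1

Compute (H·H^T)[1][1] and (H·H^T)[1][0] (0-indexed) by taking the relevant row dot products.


Row 0 of H: [1, -1, -1, -1].
Row 1 of H: [1, -1, -1, 1].
(H·H^T)[1][1] = Σ_j H[1][j]·H[1][j] = (1)² + (-1)² + (-1)² + (1)² = 1 + 1 + 1 + 1 = 4.
(H·H^T)[1][0] = Σ_j H[1][j]·H[0][j] = (1)·(1) + (-1)·(-1) + (-1)·(-1) + (1)·(-1) = 1 + 1 + 1 + -1 = 2.
Rows 1 and 0 are not orthogonal (dot product = 2 ≠ 0), so H is not a Hadamard matrix.

(1,1) entry = 4; (1,0) entry = 2.


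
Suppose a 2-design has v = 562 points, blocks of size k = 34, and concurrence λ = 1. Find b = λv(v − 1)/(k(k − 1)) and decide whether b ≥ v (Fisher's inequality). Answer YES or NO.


b = λv(v − 1)/(k(k − 1)) = 1·562·561/(34·33) = 315282/1122 = 281.
Compare with v = 562: b < v, so Fisher's inequality fails.

NO


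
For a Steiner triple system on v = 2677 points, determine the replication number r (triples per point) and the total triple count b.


An STS(v) is a 2-(v, 3, 1) BIBD: block size k = 3, λ = 1.
Replication: r(k − 1) = λ(v − 1) ⇒ r·2 = 2677 − 1 = 2676 ⇒ r = 1338.
Block count: bk = vr ⇒ b·3 = 2677·1338 = 3581826 ⇒ b = 1193942.
(Check via b = v(v − 1)/6 = 2677·2676/6 = 7163652/6 = 1193942.)

r = 1338, b = 1193942.


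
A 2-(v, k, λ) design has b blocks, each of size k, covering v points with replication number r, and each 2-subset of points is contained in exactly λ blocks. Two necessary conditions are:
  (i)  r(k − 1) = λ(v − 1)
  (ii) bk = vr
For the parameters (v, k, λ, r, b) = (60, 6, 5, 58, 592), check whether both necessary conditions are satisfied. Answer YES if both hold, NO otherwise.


Condition (i): r(k − 1) = 58·5 = 290; λ(v − 1) = 5·59 = 295. Match? NO.
Condition (ii): bk = 592·6 = 3552; vr = 60·58 = 3480. Match? NO.
Both conditions hold? NO.

NO


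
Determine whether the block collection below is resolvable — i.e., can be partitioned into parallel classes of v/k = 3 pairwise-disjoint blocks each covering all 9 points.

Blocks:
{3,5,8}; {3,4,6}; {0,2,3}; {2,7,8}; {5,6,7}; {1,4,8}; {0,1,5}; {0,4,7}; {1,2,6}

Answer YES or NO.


v = 9, block size k = 3, number of blocks = 9.
For resolvability, blocks must partition into parallel classes of size v/k = 3.
Total blocks must therefore be a multiple of 3: 9 = 3·3 + 0 ⇒ divisible ✓.
Greedy packing gives 3 candidate class(es). Each should be a full parallel class (size 3, covers all 9 points).
  Class 1 (3 blocks): {3,5,8}; {0,4,7}; {1,2,6}. Points covered: [0, 1, 2, 3, 4, 5, 6, 7, 8].
  Class 2 (3 blocks): {3,4,6}; {2,7,8}; {0,1,5}. Points covered: [0, 1, 2, 3, 4, 5, 6, 7, 8].
  Class 3 (3 blocks): {0,2,3}; {5,6,7}; {1,4,8}. Points covered: [0, 1, 2, 3, 4, 5, 6, 7, 8].
All classes full (size 3)? YES. All classes cover every point? YES.
Resolvable? YES.

YES


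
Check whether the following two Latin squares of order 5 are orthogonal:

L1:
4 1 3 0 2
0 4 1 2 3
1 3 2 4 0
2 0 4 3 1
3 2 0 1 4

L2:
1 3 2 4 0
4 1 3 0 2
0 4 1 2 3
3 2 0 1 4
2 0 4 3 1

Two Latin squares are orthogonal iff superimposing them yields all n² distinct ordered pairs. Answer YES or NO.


Form the n² = 25 superimposed pairs (L1[i][j], L2[i][j]), row by row (rows and columns indexed from 0):
row 0: (4,1) (1,3) (3,2) (0,4) (2,0)
row 1: (0,4) (4,1) (1,3) (2,0) (3,2)
row 2: (1,0) (3,4) (2,1) (4,2) (0,3)
row 3: (2,3) (0,2) (4,0) (3,1) (1,4)
row 4: (3,2) (2,0) (0,4) (1,3) (4,1)
Orthogonality requires all 25 pairs distinct.
But the pair (0,4) repeats: cell (0,3) has L1 = 0, L2 = 4, and cell (1,0) has L1 = 0, L2 = 4.
A repeated pair means some other pair never occurs (only 15 distinct pairs out of 25), so the squares are not orthogonal.
Conclusion: NO.

NO


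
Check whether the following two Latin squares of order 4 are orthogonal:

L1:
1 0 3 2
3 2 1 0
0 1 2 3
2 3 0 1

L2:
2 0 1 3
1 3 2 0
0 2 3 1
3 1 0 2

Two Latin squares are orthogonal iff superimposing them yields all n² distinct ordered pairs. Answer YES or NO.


Form the n² = 16 superimposed pairs (L1[i][j], L2[i][j]), row by row (rows and columns indexed from 0):
row 0: (1,2) (0,0) (3,1) (2,3)
row 1: (3,1) (2,3) (1,2) (0,0)
row 2: (0,0) (1,2) (2,3) (3,1)
row 3: (2,3) (3,1) (0,0) (1,2)
Orthogonality requires all 16 pairs distinct.
But the pair (3,1) repeats: cell (0,2) has L1 = 3, L2 = 1, and cell (1,0) has L1 = 3, L2 = 1.
A repeated pair means some other pair never occurs (only 4 distinct pairs out of 16), so the squares are not orthogonal.
Conclusion: NO.

NO


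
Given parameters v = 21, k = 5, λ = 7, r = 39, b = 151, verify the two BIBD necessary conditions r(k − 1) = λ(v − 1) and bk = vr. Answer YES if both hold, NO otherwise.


Condition (i): r(k − 1) = 39·4 = 156; λ(v − 1) = 7·20 = 140. Match? NO.
Condition (ii): bk = 151·5 = 755; vr = 21·39 = 819. Match? NO.
Both conditions hold? NO.

NO


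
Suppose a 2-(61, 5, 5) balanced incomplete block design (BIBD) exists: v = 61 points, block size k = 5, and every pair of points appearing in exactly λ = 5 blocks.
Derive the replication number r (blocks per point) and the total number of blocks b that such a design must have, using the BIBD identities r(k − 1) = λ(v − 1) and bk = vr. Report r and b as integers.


Any 2-(v, k, λ) BIBD satisfies two necessary conditions:
  (i)  Each point sits in r blocks, and counting incidences through any fixed point gives r(k − 1) = λ(v − 1), so r = λ(v − 1)/(k − 1).
  (ii) Total incidences bk = vr, so b = vr/k.
Step 1: r = λ(v − 1)/(k − 1) = 5·(61 − 1)/(5 − 1) = 5·60/4 = 300/4 = 75.
Step 2: b = vr/k = 61·75/5 = 4575/5 = 915.
Check integrality: r = 75 ∈ Z ✓, b = 915 ∈ Z ✓.
(These identities are necessary conditions: they determine r and b for any design with these parameters, but do not by themselves prove that one exists.)

r = 75, b = 915.


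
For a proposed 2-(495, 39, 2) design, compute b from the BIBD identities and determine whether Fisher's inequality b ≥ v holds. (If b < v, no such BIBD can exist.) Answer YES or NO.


r = λ(v − 1)/(k − 1) = 2·494/38 = 26.
b = vr/k = 495·26/39 = 330.
Fisher's inequality: b ≥ v ⇔ 330 ≥ 495? NO.

NO


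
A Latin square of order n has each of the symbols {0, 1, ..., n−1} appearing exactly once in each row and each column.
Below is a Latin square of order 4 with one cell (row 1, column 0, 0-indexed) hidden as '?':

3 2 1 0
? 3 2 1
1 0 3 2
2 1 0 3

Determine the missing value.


Row 1 contains symbols [1, 2, 3] — missing [0].
Column 0 contains symbols [1, 2, 3] — missing [0].
The missing symbol must appear in both missing sets; intersection = [0].
Therefore the hidden value is 0.

Missing value = 0.


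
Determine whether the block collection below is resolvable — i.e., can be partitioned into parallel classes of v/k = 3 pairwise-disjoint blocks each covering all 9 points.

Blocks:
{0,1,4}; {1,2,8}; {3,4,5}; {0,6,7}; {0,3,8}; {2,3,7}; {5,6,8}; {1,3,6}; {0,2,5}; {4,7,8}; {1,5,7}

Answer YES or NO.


v = 9, block size k = 3, number of blocks = 11.
For resolvability, blocks must partition into parallel classes of size v/k = 3.
Total blocks must therefore be a multiple of 3: 11 = 3·3 + 2 ⇒ not divisible ✗.
Resolvable? NO.

NO


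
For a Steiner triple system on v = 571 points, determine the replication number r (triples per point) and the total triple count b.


An STS(v) is a 2-(v, 3, 1) BIBD: block size k = 3, λ = 1.
Replication: r(k − 1) = λ(v − 1) ⇒ r·2 = 571 − 1 = 570 ⇒ r = 285.
Block count: bk = vr ⇒ b·3 = 571·285 = 162735 ⇒ b = 54245.
(Check via b = v(v − 1)/6 = 571·570/6 = 325470/6 = 54245.)

r = 285, b = 54245.


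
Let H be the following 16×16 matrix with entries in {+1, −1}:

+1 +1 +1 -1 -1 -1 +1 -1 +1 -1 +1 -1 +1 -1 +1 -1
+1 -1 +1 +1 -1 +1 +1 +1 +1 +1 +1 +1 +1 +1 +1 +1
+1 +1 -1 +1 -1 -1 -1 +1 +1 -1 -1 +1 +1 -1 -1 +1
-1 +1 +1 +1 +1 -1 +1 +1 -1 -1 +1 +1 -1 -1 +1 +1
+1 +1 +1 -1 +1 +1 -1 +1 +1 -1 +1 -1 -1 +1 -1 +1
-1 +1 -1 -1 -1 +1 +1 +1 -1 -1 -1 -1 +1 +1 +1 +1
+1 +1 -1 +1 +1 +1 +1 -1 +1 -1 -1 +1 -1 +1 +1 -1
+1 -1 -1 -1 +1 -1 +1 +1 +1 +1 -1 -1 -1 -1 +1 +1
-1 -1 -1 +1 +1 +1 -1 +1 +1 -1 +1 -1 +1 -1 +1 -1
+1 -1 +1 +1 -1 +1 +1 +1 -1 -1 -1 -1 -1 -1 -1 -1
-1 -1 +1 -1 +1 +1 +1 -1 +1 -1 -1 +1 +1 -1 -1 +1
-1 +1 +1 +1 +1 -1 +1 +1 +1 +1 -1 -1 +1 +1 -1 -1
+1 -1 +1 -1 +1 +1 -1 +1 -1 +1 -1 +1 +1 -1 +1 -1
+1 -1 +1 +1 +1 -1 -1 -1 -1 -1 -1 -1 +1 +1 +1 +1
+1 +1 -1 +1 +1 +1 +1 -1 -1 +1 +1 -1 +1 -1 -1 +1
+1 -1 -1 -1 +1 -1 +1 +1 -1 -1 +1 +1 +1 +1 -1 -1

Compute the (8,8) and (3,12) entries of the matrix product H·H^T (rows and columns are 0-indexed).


Row 3 of H: [-1, 1, 1, 1, 1, -1, 1, 1, -1, -1, 1, 1, -1, -1, 1, 1].
Row 8 of H: [-1, -1, -1, 1, 1, 1, -1, 1, 1, -1, 1, -1, 1, -1, 1, -1].
Row 12 of H: [1, -1, 1, -1, 1, 1, -1, 1, -1, 1, -1, 1, 1, -1, 1, -1].
(H·H^T)[8][8] = Σ_j H[8][j]·H[8][j] = (-1)² + (-1)² + (-1)² + (1)² + (1)² + (1)² + (-1)² + (1)² + (1)² + (-1)² + (1)² + (-1)² + (1)² + (-1)² + (1)² + (-1)² = 1 + 1 + 1 + 1 + 1 + 1 + 1 + 1 + 1 + 1 + 1 + 1 + 1 + 1 + 1 + 1 = 16.
(H·H^T)[3][12] = Σ_j H[3][j]·H[12][j] = (-1)·(1) + (1)·(-1) + (1)·(1) + (1)·(-1) + (1)·(1) + (-1)·(1) + (1)·(-1) + (1)·(1) + (-1)·(-1) + (-1)·(1) + (1)·(-1) + (1)·(1) + (-1)·(1) + (-1)·(-1) + (1)·(1) + (1)·(-1) = -1 + -1 + 1 + -1 + 1 + -1 + -1 + 1 + 1 + -1 + -1 + 1 + -1 + 1 + 1 + -1 = -2.
Rows 3 and 12 are not orthogonal (dot product = -2 ≠ 0), so H is not a Hadamard matrix.

(8,8) entry = 16; (3,12) entry = -2.


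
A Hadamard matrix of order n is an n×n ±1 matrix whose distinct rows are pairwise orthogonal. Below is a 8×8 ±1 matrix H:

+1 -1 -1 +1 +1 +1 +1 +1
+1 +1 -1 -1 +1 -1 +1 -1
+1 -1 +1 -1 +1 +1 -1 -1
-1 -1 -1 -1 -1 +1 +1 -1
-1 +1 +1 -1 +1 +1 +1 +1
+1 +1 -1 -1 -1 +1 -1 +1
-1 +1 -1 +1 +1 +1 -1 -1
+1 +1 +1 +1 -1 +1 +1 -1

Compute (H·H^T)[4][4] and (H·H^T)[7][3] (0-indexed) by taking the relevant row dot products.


Row 3 of H: [-1, -1, -1, -1, -1, 1, 1, -1].
Row 4 of H: [-1, 1, 1, -1, 1, 1, 1, 1].
Row 7 of H: [1, 1, 1, 1, -1, 1, 1, -1].
(H·H^T)[4][4] = Σ_j H[4][j]·H[4][j] = (-1)² + (1)² + (1)² + (-1)² + (1)² + (1)² + (1)² + (1)² = 1 + 1 + 1 + 1 + 1 + 1 + 1 + 1 = 8.
(H·H^T)[7][3] = Σ_j H[7][j]·H[3][j] = (1)·(-1) + (1)·(-1) + (1)·(-1) + (1)·(-1) + (-1)·(-1) + (1)·(1) + (1)·(1) + (-1)·(-1) = -1 + -1 + -1 + -1 + 1 + 1 + 1 + 1 = 0.
So rows 7 and 3 are orthogonal; the diagonal entry equals n = 8.

(4,4) entry = 8; (7,3) entry = 0.


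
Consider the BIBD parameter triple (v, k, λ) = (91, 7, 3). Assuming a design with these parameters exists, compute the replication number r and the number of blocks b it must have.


Any 2-(v, k, λ) BIBD satisfies two necessary conditions:
  (i)  Each point sits in r blocks, and counting incidences through any fixed point gives r(k − 1) = λ(v − 1), so r = λ(v − 1)/(k − 1).
  (ii) Total incidences bk = vr, so b = vr/k.
Step 1: r = λ(v − 1)/(k − 1) = 3·(91 − 1)/(7 − 1) = 3·90/6 = 270/6 = 45.
Step 2: b = vr/k = 91·45/7 = 4095/7 = 585.
Check integrality: r = 45 ∈ Z ✓, b = 585 ∈ Z ✓.
(These identities are necessary conditions: they determine r and b for any design with these parameters, but do not by themselves prove that one exists.)

r = 45, b = 585.


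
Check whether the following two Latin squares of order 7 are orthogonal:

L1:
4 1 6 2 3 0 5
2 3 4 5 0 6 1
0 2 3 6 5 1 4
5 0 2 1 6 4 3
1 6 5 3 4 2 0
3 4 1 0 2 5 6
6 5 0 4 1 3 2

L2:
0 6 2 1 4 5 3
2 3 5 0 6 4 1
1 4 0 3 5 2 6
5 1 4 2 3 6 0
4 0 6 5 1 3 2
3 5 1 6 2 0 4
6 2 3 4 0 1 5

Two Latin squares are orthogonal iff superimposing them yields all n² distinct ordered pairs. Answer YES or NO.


Form the n² = 49 superimposed pairs (L1[i][j], L2[i][j]), row by row (rows and columns indexed from 0):
row 0: (4,0) (1,6) (6,2) (2,1) (3,4) (0,5) (5,3)
row 1: (2,2) (3,3) (4,5) (5,0) (0,6) (6,4) (1,1)
row 2: (0,1) (2,4) (3,0) (6,3) (5,5) (1,2) (4,6)
row 3: (5,5) (0,1) (2,4) (1,2) (6,3) (4,6) (3,0)
row 4: (1,4) (6,0) (5,6) (3,5) (4,1) (2,3) (0,2)
row 5: (3,3) (4,5) (1,1) (0,6) (2,2) (5,0) (6,4)
row 6: (6,6) (5,2) (0,3) (4,4) (1,0) (3,1) (2,5)
Orthogonality requires all 49 pairs distinct.
But the pair (5,5) repeats: cell (2,4) has L1 = 5, L2 = 5, and cell (3,0) has L1 = 5, L2 = 5.
A repeated pair means some other pair never occurs (only 35 distinct pairs out of 49), so the squares are not orthogonal.
Conclusion: NO.

NO


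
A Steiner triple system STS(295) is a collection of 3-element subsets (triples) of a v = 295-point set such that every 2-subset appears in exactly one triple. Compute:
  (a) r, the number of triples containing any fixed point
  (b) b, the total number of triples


An STS(v) is a 2-(v, 3, 1) BIBD: block size k = 3, λ = 1.
Replication: r(k − 1) = λ(v − 1) ⇒ r·2 = 295 − 1 = 294 ⇒ r = 147.
Block count: b = v(v − 1)/6 = 295·294/6 = 86730/6 = 14455.
(Check via bk = vr: 14455·3 = 43365 = 295·147 = 43365 ✓.)

r = 147, b = 14455.


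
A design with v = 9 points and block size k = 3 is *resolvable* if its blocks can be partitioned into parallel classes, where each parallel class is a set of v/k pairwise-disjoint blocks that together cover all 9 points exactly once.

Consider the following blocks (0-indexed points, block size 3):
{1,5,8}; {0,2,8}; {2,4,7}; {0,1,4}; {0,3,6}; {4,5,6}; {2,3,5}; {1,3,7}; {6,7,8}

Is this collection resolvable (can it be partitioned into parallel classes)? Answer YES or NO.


v = 9, block size k = 3, number of blocks = 9.
For resolvability, blocks must partition into parallel classes of size v/k = 3.
Total blocks must therefore be a multiple of 3: 9 = 3·3 + 0 ⇒ divisible ✓.
Greedy packing gives 3 candidate class(es). Each should be a full parallel class (size 3, covers all 9 points).
  Class 1 (3 blocks): {1,5,8}; {2,4,7}; {0,3,6}. Points covered: [0, 1, 2, 3, 4, 5, 6, 7, 8].
  Class 2 (3 blocks): {0,2,8}; {4,5,6}; {1,3,7}. Points covered: [0, 1, 2, 3, 4, 5, 6, 7, 8].
  Class 3 (3 blocks): {0,1,4}; {2,3,5}; {6,7,8}. Points covered: [0, 1, 2, 3, 4, 5, 6, 7, 8].
All classes full (size 3)? YES. All classes cover every point? YES.
Resolvable? YES.

YES


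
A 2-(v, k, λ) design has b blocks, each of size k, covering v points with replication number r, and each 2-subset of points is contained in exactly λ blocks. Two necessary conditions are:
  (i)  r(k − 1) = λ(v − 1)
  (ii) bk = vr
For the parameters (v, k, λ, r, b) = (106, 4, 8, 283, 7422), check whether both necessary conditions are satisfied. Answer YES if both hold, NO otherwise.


Condition (i): r(k − 1) = 283·3 = 849; λ(v − 1) = 8·105 = 840. Match? NO.
Condition (ii): bk = 7422·4 = 29688; vr = 106·283 = 29998. Match? NO.
Both conditions hold? NO.

NO


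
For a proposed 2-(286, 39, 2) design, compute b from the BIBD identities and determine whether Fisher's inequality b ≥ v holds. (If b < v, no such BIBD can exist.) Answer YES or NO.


b = λv(v − 1)/(k(k − 1)) = 2·286·285/(39·38) = 163020/1482 = 110.
Compare with v = 286: b < v, so Fisher's inequality fails.

NO


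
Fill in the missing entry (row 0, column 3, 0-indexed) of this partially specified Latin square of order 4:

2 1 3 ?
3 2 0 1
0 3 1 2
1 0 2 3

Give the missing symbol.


Row 0 contains symbols [1, 2, 3] — missing [0].
Column 3 contains symbols [1, 2, 3] — missing [0].
The missing symbol must appear in both missing sets; intersection = [0].
Therefore the hidden value is 0.

Missing value = 0.


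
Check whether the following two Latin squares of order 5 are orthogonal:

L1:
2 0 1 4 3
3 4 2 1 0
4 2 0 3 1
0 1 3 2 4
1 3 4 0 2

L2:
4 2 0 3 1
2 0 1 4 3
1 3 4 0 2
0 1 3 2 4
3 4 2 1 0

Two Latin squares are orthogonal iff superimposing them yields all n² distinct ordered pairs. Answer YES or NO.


Form the n² = 25 superimposed pairs (L1[i][j], L2[i][j]), row by row (rows and columns indexed from 0):
row 0: (2,4) (0,2) (1,0) (4,3) (3,1)
row 1: (3,2) (4,0) (2,1) (1,4) (0,3)
row 2: (4,1) (2,3) (0,4) (3,0) (1,2)
row 3: (0,0) (1,1) (3,3) (2,2) (4,4)
row 4: (1,3) (3,4) (4,2) (0,1) (2,0)
Orthogonality requires all 25 pairs distinct.
Check by first coordinate: for each symbol s of L1, list the L2 entries in the n cells where L1 = s; they must all differ.
  L1 = 0: L2 entries (in reading order) 2, 3, 4, 0, 1 — all 5 distinct ✓
  L1 = 1: L2 entries (in reading order) 0, 4, 2, 1, 3 — all 5 distinct ✓
  L1 = 2: L2 entries (in reading order) 4, 1, 3, 2, 0 — all 5 distinct ✓
  L1 = 3: L2 entries (in reading order) 1, 2, 0, 3, 4 — all 5 distinct ✓
  L1 = 4: L2 entries (in reading order) 3, 0, 1, 4, 2 — all 5 distinct ✓
Every symbol of L1 meets every symbol of L2 exactly once, so all 25 pairs are distinct (25 of 25).
Conclusion: YES.

YES


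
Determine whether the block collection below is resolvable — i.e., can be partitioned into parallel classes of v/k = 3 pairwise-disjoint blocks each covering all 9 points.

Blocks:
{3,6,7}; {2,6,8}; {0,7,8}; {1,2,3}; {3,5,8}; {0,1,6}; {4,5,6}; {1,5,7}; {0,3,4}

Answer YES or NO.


v = 9, block size k = 3, number of blocks = 9.
For resolvability, blocks must partition into parallel classes of size v/k = 3.
Total blocks must therefore be a multiple of 3: 9 = 3·3 + 0 ⇒ divisible ✓.
Consider block {3,6,7}. It intersects every other block in the collection, so no parallel class of size 3 can contain it.
Since every block must belong to some parallel class in a resolution, the collection cannot be partitioned into parallel classes.
Resolvable? NO.

NO


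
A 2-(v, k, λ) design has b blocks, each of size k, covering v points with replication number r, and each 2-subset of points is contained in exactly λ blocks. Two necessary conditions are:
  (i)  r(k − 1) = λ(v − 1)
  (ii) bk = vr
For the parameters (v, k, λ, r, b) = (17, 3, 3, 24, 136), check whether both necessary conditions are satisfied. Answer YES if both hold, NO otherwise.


Condition (i): r(k − 1) = 24·2 = 48; λ(v − 1) = 3·16 = 48. Match? YES.
Condition (ii): bk = 136·3 = 408; vr = 17·24 = 408. Match? YES.
Both conditions hold? YES.

YES


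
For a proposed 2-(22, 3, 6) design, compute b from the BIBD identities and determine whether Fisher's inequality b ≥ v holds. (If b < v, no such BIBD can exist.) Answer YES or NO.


b = λv(v − 1)/(k(k − 1)) = 6·22·21/(3·2) = 2772/6 = 462.
Compare with v = 22: b ≥ v, so Fisher's inequality holds.

YES


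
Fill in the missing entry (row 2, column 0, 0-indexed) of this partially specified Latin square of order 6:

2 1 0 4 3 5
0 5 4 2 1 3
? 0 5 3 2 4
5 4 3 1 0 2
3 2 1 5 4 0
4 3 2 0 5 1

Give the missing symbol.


Row 2 contains symbols [0, 2, 3, 4, 5] — missing [1].
Column 0 contains symbols [0, 2, 3, 4, 5] — missing [1].
The missing symbol must appear in both missing sets; intersection = [1].
Therefore the hidden value is 1.

Missing value = 1.


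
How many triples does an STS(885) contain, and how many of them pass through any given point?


An STS(v) is a 2-(v, 3, 1) BIBD: block size k = 3, λ = 1.
Replication: r(k − 1) = λ(v − 1) ⇒ r·2 = 885 − 1 = 884 ⇒ r = 442.
Block count: bk = vr ⇒ b·3 = 885·442 = 391170 ⇒ b = 130390.
(Check via b = v(v − 1)/6 = 885·884/6 = 782340/6 = 130390.)

r = 442, b = 130390.


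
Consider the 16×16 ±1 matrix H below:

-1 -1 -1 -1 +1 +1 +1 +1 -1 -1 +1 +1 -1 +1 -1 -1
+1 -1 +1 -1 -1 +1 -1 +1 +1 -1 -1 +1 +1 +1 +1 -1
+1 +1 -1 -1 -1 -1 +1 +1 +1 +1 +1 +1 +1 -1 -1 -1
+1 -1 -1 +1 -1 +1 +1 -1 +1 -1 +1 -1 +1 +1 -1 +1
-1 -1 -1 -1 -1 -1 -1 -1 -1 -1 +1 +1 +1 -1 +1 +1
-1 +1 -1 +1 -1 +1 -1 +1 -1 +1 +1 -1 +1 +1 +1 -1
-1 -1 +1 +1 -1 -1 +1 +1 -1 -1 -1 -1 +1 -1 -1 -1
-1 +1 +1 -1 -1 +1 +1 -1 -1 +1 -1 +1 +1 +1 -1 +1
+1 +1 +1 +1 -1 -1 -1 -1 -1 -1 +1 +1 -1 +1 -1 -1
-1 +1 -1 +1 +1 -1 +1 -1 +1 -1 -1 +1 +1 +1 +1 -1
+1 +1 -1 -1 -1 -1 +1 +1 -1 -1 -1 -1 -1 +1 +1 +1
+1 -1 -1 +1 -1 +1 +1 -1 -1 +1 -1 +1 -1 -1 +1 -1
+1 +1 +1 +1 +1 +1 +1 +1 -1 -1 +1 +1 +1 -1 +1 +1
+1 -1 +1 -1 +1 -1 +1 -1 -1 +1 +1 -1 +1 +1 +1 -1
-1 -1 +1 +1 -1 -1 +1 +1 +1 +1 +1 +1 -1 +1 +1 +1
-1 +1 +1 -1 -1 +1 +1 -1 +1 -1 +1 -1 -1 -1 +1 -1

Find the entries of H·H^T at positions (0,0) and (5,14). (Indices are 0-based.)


Row 0 of H: [-1, -1, -1, -1, 1, 1, 1, 1, -1, -1, 1, 1, -1, 1, -1, -1].
Row 5 of H: [-1, 1, -1, 1, -1, 1, -1, 1, -1, 1, 1, -1, 1, 1, 1, -1].
Row 14 of H: [-1, -1, 1, 1, -1, -1, 1, 1, 1, 1, 1, 1, -1, 1, 1, 1].
(H·H^T)[0][0] = Σ_j H[0][j]·H[0][j] = (-1)² + (-1)² + (-1)² + (-1)² + (1)² + (1)² + (1)² + (1)² + (-1)² + (-1)² + (1)² + (1)² + (-1)² + (1)² + (-1)² + (-1)² = 1 + 1 + 1 + 1 + 1 + 1 + 1 + 1 + 1 + 1 + 1 + 1 + 1 + 1 + 1 + 1 = 16.
(H·H^T)[5][14] = Σ_j H[5][j]·H[14][j] = (-1)·(-1) + (1)·(-1) + (-1)·(1) + (1)·(1) + (-1)·(-1) + (1)·(-1) + (-1)·(1) + (1)·(1) + (-1)·(1) + (1)·(1) + (1)·(1) + (-1)·(1) + (1)·(-1) + (1)·(1) + (1)·(1) + (-1)·(1) = 1 + -1 + -1 + 1 + 1 + -1 + -1 + 1 + -1 + 1 + 1 + -1 + -1 + 1 + 1 + -1 = 0.
So rows 5 and 14 are orthogonal; the diagonal entry equals n = 16.

(0,0) entry = 16; (5,14) entry = 0.


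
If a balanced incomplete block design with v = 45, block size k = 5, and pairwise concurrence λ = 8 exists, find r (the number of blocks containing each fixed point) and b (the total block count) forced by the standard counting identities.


Any 2-(v, k, λ) BIBD satisfies two necessary conditions:
  (i)  Each point sits in r blocks, and counting incidences through any fixed point gives r(k − 1) = λ(v − 1), so r = λ(v − 1)/(k − 1).
  (ii) Total incidences bk = vr, so b = vr/k.
Step 1: r = λ(v − 1)/(k − 1) = 8·(45 − 1)/(5 − 1) = 8·44/4 = 352/4 = 88.
Step 2: b = vr/k = 45·88/5 = 3960/5 = 792.
Check integrality: r = 88 ∈ Z ✓, b = 792 ∈ Z ✓.
(These identities are necessary conditions: they determine r and b for any design with these parameters, but do not by themselves prove that one exists.)

r = 88, b = 792.


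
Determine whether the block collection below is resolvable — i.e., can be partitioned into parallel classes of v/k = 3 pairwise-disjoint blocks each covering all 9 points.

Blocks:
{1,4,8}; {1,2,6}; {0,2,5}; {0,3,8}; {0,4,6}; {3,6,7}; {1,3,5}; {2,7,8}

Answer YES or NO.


v = 9, block size k = 3, number of blocks = 8.
For resolvability, blocks must partition into parallel classes of size v/k = 3.
Total blocks must therefore be a multiple of 3: 8 = 3·2 + 2 ⇒ not divisible ✗.
Resolvable? NO.

NO


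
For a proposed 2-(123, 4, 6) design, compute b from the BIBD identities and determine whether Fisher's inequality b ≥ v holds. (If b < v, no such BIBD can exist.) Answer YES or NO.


r = λ(v − 1)/(k − 1) = 6·122/3 = 244.
b = vr/k = 123·244/4 = 7503.
Fisher's inequality: b ≥ v ⇔ 7503 ≥ 123? YES.

YES


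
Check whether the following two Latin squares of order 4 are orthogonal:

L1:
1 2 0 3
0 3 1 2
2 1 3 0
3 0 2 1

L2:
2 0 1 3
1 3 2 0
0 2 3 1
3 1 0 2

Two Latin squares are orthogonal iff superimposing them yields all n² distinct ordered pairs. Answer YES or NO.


Form the n² = 16 superimposed pairs (L1[i][j], L2[i][j]), row by row (rows and columns indexed from 0):
row 0: (1,2) (2,0) (0,1) (3,3)
row 1: (0,1) (3,3) (1,2) (2,0)
row 2: (2,0) (1,2) (3,3) (0,1)
row 3: (3,3) (0,1) (2,0) (1,2)
Orthogonality requires all 16 pairs distinct.
But the pair (0,1) repeats: cell (0,2) has L1 = 0, L2 = 1, and cell (1,0) has L1 = 0, L2 = 1.
A repeated pair means some other pair never occurs (only 4 distinct pairs out of 16), so the squares are not orthogonal.
Conclusion: NO.

NO


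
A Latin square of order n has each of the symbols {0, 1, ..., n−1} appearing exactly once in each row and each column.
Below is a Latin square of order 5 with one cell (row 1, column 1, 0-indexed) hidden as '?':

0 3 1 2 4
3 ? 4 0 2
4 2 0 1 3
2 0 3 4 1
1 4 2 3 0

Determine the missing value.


Row 1 contains symbols [0, 2, 3, 4] — missing [1].
Column 1 contains symbols [0, 2, 3, 4] — missing [1].
The missing symbol must appear in both missing sets; intersection = [1].
Therefore the hidden value is 1.

Missing value = 1.


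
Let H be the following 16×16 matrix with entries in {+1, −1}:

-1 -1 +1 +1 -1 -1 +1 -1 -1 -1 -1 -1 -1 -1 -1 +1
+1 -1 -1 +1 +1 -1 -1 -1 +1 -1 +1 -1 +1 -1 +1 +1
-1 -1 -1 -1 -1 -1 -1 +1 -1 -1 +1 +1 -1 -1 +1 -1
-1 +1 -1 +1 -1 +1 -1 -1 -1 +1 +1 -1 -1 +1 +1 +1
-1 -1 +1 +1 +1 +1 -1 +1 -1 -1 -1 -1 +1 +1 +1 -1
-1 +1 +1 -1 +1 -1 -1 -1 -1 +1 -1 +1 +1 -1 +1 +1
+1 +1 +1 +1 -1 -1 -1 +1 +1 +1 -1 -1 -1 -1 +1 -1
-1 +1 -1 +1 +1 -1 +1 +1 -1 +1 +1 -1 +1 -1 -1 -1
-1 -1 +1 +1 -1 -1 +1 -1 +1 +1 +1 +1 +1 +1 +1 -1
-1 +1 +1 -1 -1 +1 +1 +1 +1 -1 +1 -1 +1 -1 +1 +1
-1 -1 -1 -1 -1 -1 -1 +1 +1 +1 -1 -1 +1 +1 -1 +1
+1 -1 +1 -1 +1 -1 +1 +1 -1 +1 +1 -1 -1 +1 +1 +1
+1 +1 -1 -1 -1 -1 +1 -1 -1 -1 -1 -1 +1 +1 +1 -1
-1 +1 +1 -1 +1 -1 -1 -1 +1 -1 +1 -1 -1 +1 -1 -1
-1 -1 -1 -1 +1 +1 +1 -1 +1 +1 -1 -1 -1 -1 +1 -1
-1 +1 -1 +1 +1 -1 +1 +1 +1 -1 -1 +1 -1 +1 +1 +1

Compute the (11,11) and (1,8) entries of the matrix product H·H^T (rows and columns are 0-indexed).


Row 1 of H: [1, -1, -1, 1, 1, -1, -1, -1, 1, -1, 1, -1, 1, -1, 1, 1].
Row 8 of H: [-1, -1, 1, 1, -1, -1, 1, -1, 1, 1, 1, 1, 1, 1, 1, -1].
Row 11 of H: [1, -1, 1, -1, 1, -1, 1, 1, -1, 1, 1, -1, -1, 1, 1, 1].
(H·H^T)[11][11] = Σ_j H[11][j]·H[11][j] = (1)² + (-1)² + (1)² + (-1)² + (1)² + (-1)² + (1)² + (1)² + (-1)² + (1)² + (1)² + (-1)² + (-1)² + (1)² + (1)² + (1)² = 1 + 1 + 1 + 1 + 1 + 1 + 1 + 1 + 1 + 1 + 1 + 1 + 1 + 1 + 1 + 1 = 16.
(H·H^T)[1][8] = Σ_j H[1][j]·H[8][j] = (1)·(-1) + (-1)·(-1) + (-1)·(1) + (1)·(1) + (1)·(-1) + (-1)·(-1) + (-1)·(1) + (-1)·(-1) + (1)·(1) + (-1)·(1) + (1)·(1) + (-1)·(1) + (1)·(1) + (-1)·(1) + (1)·(1) + (1)·(-1) = -1 + 1 + -1 + 1 + -1 + 1 + -1 + 1 + 1 + -1 + 1 + -1 + 1 + -1 + 1 + -1 = 0.
So rows 1 and 8 are orthogonal; the diagonal entry equals n = 16.

(11,11) entry = 16; (1,8) entry = 0.


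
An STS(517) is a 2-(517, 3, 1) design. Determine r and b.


An STS(v) is a 2-(v, 3, 1) BIBD: block size k = 3, λ = 1.
Replication: r(k − 1) = λ(v − 1) ⇒ r·2 = 517 − 1 = 516 ⇒ r = 258.
Block count: bk = vr ⇒ b·3 = 517·258 = 133386 ⇒ b = 44462.

r = 258, b = 44462.


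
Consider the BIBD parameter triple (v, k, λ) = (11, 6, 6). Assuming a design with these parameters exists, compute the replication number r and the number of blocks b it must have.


Any 2-(v, k, λ) BIBD satisfies two necessary conditions:
  (i)  Each point sits in r blocks, and counting incidences through any fixed point gives r(k − 1) = λ(v − 1), so r = λ(v − 1)/(k − 1).
  (ii) Total incidences bk = vr, so b = vr/k.
Step 1: r = λ(v − 1)/(k − 1) = 6·(11 − 1)/(6 − 1) = 6·10/5 = 60/5 = 12.
Step 2: b = vr/k = 11·12/6 = 132/6 = 22.
Check integrality: r = 12 ∈ Z ✓, b = 22 ∈ Z ✓.
(These identities are necessary conditions: they determine r and b for any design with these parameters, but do not by themselves prove that one exists.)

r = 12, b = 22.


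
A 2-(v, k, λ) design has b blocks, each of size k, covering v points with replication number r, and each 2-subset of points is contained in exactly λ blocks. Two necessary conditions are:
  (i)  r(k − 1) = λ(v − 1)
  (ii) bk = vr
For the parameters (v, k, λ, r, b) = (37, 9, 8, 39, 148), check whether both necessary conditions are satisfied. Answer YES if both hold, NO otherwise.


Condition (i): r(k − 1) = 39·8 = 312; λ(v − 1) = 8·36 = 288. Match? NO.
Condition (ii): bk = 148·9 = 1332; vr = 37·39 = 1443. Match? NO.
Both conditions hold? NO.

NO


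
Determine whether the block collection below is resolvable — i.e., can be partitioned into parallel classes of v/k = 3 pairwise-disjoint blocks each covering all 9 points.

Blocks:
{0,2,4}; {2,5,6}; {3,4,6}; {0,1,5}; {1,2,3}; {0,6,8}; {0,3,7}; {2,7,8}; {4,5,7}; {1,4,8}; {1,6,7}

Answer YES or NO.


v = 9, block size k = 3, number of blocks = 11.
For resolvability, blocks must partition into parallel classes of size v/k = 3.
Total blocks must therefore be a multiple of 3: 11 = 3·3 + 2 ⇒ not divisible ✗.
Resolvable? NO.

NO


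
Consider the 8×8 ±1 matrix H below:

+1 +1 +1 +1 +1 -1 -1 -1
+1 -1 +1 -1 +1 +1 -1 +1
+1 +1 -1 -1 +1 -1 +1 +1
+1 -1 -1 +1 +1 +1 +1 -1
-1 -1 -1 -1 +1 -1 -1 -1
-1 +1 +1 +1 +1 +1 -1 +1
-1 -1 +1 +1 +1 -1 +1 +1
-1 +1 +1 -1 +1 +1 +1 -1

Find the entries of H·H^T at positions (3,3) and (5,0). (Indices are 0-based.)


Row 0 of H: [1, 1, 1, 1, 1, -1, -1, -1].
Row 3 of H: [1, -1, -1, 1, 1, 1, 1, -1].
Row 5 of H: [-1, 1, 1, 1, 1, 1, -1, 1].
(H·H^T)[3][3] = Σ_j H[3][j]·H[3][j] = (1)² + (-1)² + (-1)² + (1)² + (1)² + (1)² + (1)² + (-1)² = 1 + 1 + 1 + 1 + 1 + 1 + 1 + 1 = 8.
(H·H^T)[5][0] = Σ_j H[5][j]·H[0][j] = (-1)·(1) + (1)·(1) + (1)·(1) + (1)·(1) + (1)·(1) + (1)·(-1) + (-1)·(-1) + (1)·(-1) = -1 + 1 + 1 + 1 + 1 + -1 + 1 + -1 = 2.
Rows 5 and 0 are not orthogonal (dot product = 2 ≠ 0), so H is not a Hadamard matrix.

(3,3) entry = 8; (5,0) entry = 2.


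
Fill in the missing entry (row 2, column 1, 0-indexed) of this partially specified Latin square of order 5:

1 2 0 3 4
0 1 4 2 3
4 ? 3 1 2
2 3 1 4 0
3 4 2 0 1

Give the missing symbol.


Row 2 contains symbols [1, 2, 3, 4] — missing [0].
Column 1 contains symbols [1, 2, 3, 4] — missing [0].
The missing symbol must appear in both missing sets; intersection = [0].
Therefore the hidden value is 0.

Missing value = 0.


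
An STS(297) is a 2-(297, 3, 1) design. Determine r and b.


An STS(v) is a 2-(v, 3, 1) BIBD: block size k = 3, λ = 1.
Replication: r(k − 1) = λ(v − 1) ⇒ r·2 = 297 − 1 = 296 ⇒ r = 148.
Block count: b = v(v − 1)/6 = 297·296/6 = 87912/6 = 14652.

r = 148, b = 14652.


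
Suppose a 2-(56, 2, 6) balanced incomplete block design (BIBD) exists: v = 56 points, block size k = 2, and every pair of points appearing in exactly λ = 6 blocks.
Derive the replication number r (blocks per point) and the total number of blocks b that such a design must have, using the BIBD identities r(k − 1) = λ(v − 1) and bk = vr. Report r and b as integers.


Any 2-(v, k, λ) BIBD satisfies two necessary conditions:
  (i)  Each point sits in r blocks, and counting incidences through any fixed point gives r(k − 1) = λ(v − 1), so r = λ(v − 1)/(k − 1).
  (ii) Total incidences bk = vr, so b = vr/k.
Step 1: r = λ(v − 1)/(k − 1) = 6·(56 − 1)/(2 − 1) = 6·55/1 = 330/1 = 330.
Step 2: b = vr/k = 56·330/2 = 18480/2 = 9240.
Check integrality: r = 330 ∈ Z ✓, b = 9240 ∈ Z ✓.
(These identities are necessary conditions: they determine r and b for any design with these parameters, but do not by themselves prove that one exists.)

r = 330, b = 9240.


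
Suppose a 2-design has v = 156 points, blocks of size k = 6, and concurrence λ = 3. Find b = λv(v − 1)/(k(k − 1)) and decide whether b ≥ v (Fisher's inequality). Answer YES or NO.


b = λv(v − 1)/(k(k − 1)) = 3·156·155/(6·5) = 72540/30 = 2418.
Compare with v = 156: b ≥ v, so Fisher's inequality holds.

YES


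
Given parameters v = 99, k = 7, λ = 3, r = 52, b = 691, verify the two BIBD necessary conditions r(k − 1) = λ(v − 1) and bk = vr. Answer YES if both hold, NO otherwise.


Condition (i): r(k − 1) = 52·6 = 312; λ(v − 1) = 3·98 = 294. Match? NO.
Condition (ii): bk = 691·7 = 4837; vr = 99·52 = 5148. Match? NO.
Both conditions hold? NO.

NO


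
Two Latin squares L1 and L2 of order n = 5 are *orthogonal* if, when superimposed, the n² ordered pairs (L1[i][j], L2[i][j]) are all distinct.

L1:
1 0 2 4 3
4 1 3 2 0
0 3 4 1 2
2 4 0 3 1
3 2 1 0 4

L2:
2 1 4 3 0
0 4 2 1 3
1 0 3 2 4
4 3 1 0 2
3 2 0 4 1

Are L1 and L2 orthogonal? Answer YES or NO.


Form the n² = 25 superimposed pairs (L1[i][j], L2[i][j]), row by row (rows and columns indexed from 0):
row 0: (1,2) (0,1) (2,4) (4,3) (3,0)
row 1: (4,0) (1,4) (3,2) (2,1) (0,3)
row 2: (0,1) (3,0) (4,3) (1,2) (2,4)
row 3: (2,4) (4,3) (0,1) (3,0) (1,2)
row 4: (3,3) (2,2) (1,0) (0,4) (4,1)
Orthogonality requires all 25 pairs distinct.
But the pair (0,1) repeats: cell (0,1) has L1 = 0, L2 = 1, and cell (2,0) has L1 = 0, L2 = 1.
A repeated pair means some other pair never occurs (only 15 distinct pairs out of 25), so the squares are not orthogonal.
Conclusion: NO.

NO


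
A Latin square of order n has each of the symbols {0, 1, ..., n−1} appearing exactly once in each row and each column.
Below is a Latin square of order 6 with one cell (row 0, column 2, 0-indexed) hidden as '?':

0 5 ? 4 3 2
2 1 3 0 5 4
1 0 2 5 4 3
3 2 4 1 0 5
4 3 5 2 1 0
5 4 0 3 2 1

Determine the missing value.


Row 0 contains symbols [0, 2, 3, 4, 5] — missing [1].
Column 2 contains symbols [0, 2, 3, 4, 5] — missing [1].
The missing symbol must appear in both missing sets; intersection = [1].
Therefore the hidden value is 1.

Missing value = 1.


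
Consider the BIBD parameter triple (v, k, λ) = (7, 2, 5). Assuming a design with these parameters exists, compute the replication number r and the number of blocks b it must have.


Any 2-(v, k, λ) BIBD satisfies two necessary conditions:
  (i)  Each point sits in r blocks, and counting incidences through any fixed point gives r(k − 1) = λ(v − 1), so r = λ(v − 1)/(k − 1).
  (ii) Total incidences bk = vr, so b = vr/k.
Step 1: r = λ(v − 1)/(k − 1) = 5·(7 − 1)/(2 − 1) = 5·6/1 = 30/1 = 30.
Step 2: b = vr/k = 7·30/2 = 210/2 = 105.
Check integrality: r = 30 ∈ Z ✓, b = 105 ∈ Z ✓.
(These identities are necessary conditions: they determine r and b for any design with these parameters, but do not by themselves prove that one exists.)

r = 30, b = 105.


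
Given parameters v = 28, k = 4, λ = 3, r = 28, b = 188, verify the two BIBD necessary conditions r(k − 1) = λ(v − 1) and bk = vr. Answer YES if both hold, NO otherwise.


Condition (i): r(k − 1) = 28·3 = 84; λ(v − 1) = 3·27 = 81. Match? NO.
Condition (ii): bk = 188·4 = 752; vr = 28·28 = 784. Match? NO.
Both conditions hold? NO.

NO


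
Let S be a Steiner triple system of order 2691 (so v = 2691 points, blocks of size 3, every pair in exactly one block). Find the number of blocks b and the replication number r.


An STS(v) is a 2-(v, 3, 1) BIBD: block size k = 3, λ = 1.
Replication: r(k − 1) = λ(v − 1) ⇒ r·2 = 2691 − 1 = 2690 ⇒ r = 1345.
Block count: b = v(v − 1)/6 = 2691·2690/6 = 7238790/6 = 1206465.

r = 1345, b = 1206465.


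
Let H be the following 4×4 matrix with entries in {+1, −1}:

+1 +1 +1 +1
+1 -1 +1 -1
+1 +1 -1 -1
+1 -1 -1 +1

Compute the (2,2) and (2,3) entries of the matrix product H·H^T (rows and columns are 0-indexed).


Row 2 of H: [1, 1, -1, -1].
Row 3 of H: [1, -1, -1, 1].
(H·H^T)[2][2] = Σ_j H[2][j]·H[2][j] = (1)² + (1)² + (-1)² + (-1)² = 1 + 1 + 1 + 1 = 4.
(H·H^T)[2][3] = Σ_j H[2][j]·H[3][j] = (1)·(1) + (1)·(-1) + (-1)·(-1) + (-1)·(1) = 1 + -1 + 1 + -1 = 0.
So rows 2 and 3 are orthogonal; the diagonal entry equals n = 4.

(2,2) entry = 4; (2,3) entry = 0.
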